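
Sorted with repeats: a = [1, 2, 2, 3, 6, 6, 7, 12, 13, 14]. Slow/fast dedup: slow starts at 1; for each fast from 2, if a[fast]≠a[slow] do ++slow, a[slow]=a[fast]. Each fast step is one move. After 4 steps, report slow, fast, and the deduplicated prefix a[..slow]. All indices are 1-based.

slow=4, fast=6, prefix=[1, 2, 3, 6]

slow=1 fast=2: a[fast]=2≠a[slow]=1 write a[2]=2, slow++,fast++
slow=2 fast=3: a[fast]=2=a[slow] dup, fast++
slow=2 fast=4: a[fast]=3≠a[slow]=2 write a[3]=3, slow++,fast++
slow=3 fast=5: a[fast]=6≠a[slow]=3 write a[4]=6, slow++,fast++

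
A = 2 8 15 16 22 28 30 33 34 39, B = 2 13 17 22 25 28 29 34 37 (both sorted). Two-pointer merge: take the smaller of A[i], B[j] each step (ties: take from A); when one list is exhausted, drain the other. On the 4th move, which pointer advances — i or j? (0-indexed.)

j

i=0 j=0: A[i]=2<=B[j]=2 take 2, i++
i=1 j=0: A[i]=8>B[j]=2 take 2, j++
i=1 j=1: A[i]=8<=B[j]=13 take 8, i++
i=2 j=1: A[i]=15>B[j]=13 take 13, j++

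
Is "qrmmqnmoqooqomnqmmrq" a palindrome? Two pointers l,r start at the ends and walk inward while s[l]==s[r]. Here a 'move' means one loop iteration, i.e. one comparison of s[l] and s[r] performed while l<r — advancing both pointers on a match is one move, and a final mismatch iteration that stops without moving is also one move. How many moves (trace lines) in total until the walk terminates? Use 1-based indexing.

l=1 r=20: 'q'=='q', l++,r--
l=2 r=19: 'r'=='r', l++,r--
l=3 r=18: 'm'=='m', l++,r--
l=4 r=17: 'm'=='m', l++,r--
l=5 r=16: 'q'=='q', l++,r--
l=6 r=15: 'n'=='n', l++,r--
l=7 r=14: 'm'=='m', l++,r--
l=8 r=13: 'o'=='o', l++,r--
l=9 r=12: 'q'=='q', l++,r--
l=10 r=11: 'o'=='o', l++,r--

10 moves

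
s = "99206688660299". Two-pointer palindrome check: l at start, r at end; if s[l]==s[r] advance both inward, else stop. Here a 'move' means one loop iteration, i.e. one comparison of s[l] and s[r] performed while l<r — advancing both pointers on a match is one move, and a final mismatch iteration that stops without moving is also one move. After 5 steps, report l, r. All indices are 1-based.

l=6, r=9

[1,14] '9'=='9' → l++,r--
[2,13] '9'=='9' → l++,r--
[3,12] '2'=='2' → l++,r--
[4,11] '0'=='0' → l++,r--
[5,10] '6'=='6' → l++,r--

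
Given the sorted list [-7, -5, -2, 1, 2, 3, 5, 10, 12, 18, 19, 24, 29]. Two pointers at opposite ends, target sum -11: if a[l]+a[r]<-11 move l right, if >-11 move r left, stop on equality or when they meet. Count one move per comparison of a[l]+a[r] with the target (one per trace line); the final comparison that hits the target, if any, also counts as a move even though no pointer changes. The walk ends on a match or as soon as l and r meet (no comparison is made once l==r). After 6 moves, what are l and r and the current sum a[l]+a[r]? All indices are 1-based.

l=1 r=13: -7+29=22 >-11, r--
l=1 r=12: -7+24=17 >-11, r--
l=1 r=11: -7+19=12 >-11, r--
l=1 r=10: -7+18=11 >-11, r--
l=1 r=9: -7+12=5 >-11, r--
l=1 r=8: -7+10=3 >-11, r--

l=1, r=7, sum=-2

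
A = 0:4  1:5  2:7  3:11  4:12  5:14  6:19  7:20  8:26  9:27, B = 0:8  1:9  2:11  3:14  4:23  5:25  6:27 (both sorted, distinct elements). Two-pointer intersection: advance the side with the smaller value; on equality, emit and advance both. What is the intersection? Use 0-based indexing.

[i=0,j=0] 4<8 → i++
[i=1,j=0] 5<8 → i++
[i=2,j=0] 7<8 → i++
[i=3,j=0] 11>8 → j++
[i=3,j=1] 11>9 → j++
[i=3,j=2] 11==11 emit → i++,j++
[i=4,j=3] 12<14 → i++
[i=5,j=3] 14==14 emit → i++,j++
[i=6,j=4] 19<23 → i++
[i=7,j=4] 20<23 → i++
[i=8,j=4] 26>23 → j++
[i=8,j=5] 26>25 → j++
[i=8,j=6] 26<27 → i++
[i=9,j=6] 27==27 emit → i++,j++

intersection = [11, 14, 27]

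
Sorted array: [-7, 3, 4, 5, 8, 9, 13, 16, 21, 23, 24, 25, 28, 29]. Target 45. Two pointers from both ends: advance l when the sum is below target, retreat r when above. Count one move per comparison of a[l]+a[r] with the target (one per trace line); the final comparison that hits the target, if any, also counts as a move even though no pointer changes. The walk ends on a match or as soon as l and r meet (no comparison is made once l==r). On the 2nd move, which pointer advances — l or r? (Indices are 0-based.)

l

[0,13] -7+29=22 <45 → l++
[1,13] 3+29=32 <45 → l++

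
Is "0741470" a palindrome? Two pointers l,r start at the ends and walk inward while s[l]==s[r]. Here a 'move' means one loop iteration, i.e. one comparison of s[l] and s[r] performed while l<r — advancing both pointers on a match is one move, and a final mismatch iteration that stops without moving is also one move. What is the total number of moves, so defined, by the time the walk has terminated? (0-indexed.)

l=0 r=6: '0'=='0', l++,r--
l=1 r=5: '7'=='7', l++,r--
l=2 r=4: '4'=='4', l++,r--

3 moves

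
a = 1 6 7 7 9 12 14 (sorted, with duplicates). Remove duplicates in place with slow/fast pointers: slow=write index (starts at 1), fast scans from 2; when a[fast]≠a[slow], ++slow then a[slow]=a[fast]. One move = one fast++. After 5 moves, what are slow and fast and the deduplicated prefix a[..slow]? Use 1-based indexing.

slow=5, fast=7, prefix=[1, 6, 7, 9, 12]

slow=1 fast=2: a[fast]=6≠a[slow]=1 write a[2]=6, slow++,fast++
slow=2 fast=3: a[fast]=7≠a[slow]=6 write a[3]=7, slow++,fast++
slow=3 fast=4: a[fast]=7=a[slow] dup, fast++
slow=3 fast=5: a[fast]=9≠a[slow]=7 write a[4]=9, slow++,fast++
slow=4 fast=6: a[fast]=12≠a[slow]=9 write a[5]=12, slow++,fast++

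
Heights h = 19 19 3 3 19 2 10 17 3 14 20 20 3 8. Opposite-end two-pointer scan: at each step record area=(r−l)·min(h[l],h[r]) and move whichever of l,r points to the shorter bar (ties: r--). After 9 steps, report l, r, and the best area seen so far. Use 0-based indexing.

[0,13] min(19,8)*13=104 best=104 * → r--
[0,12] min(19,3)*12=36 best=104 → r--
[0,11] min(19,20)*11=209 best=209 * → l++
[1,11] min(19,20)*10=190 best=209 → l++
[2,11] min(3,20)*9=27 best=209 → l++
[3,11] min(3,20)*8=24 best=209 → l++
[4,11] min(19,20)*7=133 best=209 → l++
[5,11] min(2,20)*6=12 best=209 → l++
[6,11] min(10,20)*5=50 best=209 → l++

l=7, r=11, best area=209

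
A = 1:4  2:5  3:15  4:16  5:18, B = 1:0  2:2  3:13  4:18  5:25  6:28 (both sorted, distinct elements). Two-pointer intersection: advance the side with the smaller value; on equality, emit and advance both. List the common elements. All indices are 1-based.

[i=1,j=1] 4>0 → j++
[i=1,j=2] 4>2 → j++
[i=1,j=3] 4<13 → i++
[i=2,j=3] 5<13 → i++
[i=3,j=3] 15>13 → j++
[i=3,j=4] 15<18 → i++
[i=4,j=4] 16<18 → i++
[i=5,j=4] 18==18 emit → i++,j++

intersection = [18]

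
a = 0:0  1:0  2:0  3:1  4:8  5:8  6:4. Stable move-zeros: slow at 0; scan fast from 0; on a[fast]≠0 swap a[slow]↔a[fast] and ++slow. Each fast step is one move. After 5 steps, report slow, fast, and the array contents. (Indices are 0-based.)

(s=0,f=0) a[fast]=0 → fast++
(s=0,f=1) a[fast]=0 → fast++
(s=0,f=2) a[fast]=0 → fast++
(s=0,f=3) a[fast]=1≠0 swap→a[0]=1 → slow++,fast++
(s=1,f=4) a[fast]=8≠0 swap→a[1]=8 → slow++,fast++

slow=2, fast=5, a=[1, 8, 0, 0, 0, 8, 4]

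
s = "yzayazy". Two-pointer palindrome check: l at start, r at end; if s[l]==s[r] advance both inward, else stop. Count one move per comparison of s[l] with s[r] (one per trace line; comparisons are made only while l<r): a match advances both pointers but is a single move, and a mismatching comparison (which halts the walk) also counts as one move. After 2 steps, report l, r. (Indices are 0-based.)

l=2, r=4

[0,6] 'y'=='y' → l++,r--
[1,5] 'z'=='z' → l++,r--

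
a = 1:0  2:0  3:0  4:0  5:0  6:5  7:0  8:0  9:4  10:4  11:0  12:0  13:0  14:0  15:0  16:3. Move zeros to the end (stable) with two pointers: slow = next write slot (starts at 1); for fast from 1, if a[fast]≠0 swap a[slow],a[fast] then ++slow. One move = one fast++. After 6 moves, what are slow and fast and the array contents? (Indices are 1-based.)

slow=1 fast=1: a[fast]=0, fast++
slow=1 fast=2: a[fast]=0, fast++
slow=1 fast=3: a[fast]=0, fast++
slow=1 fast=4: a[fast]=0, fast++
slow=1 fast=5: a[fast]=0, fast++
slow=1 fast=6: a[fast]=5≠0 swap→a[1]=5, slow++,fast++

slow=2, fast=7, a=[5, 0, 0, 0, 0, 0, 0, 0, 4, 4, 0, 0, 0, 0, 0, 3]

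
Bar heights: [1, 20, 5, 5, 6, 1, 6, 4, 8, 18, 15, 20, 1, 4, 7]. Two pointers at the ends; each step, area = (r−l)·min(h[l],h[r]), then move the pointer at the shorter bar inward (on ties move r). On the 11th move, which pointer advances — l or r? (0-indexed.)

r

[0,14] min(1,7)*14=14 best=14 * → l++
[1,14] min(20,7)*13=91 best=91 * → r--
[1,13] min(20,4)*12=48 best=91 → r--
[1,12] min(20,1)*11=11 best=91 → r--
[1,11] min(20,20)*10=200 best=200 * → r--
[1,10] min(20,15)*9=135 best=200 → r--
[1,9] min(20,18)*8=144 best=200 → r--
[1,8] min(20,8)*7=56 best=200 → r--
[1,7] min(20,4)*6=24 best=200 → r--
[1,6] min(20,6)*5=30 best=200 → r--
[1,5] min(20,1)*4=4 best=200 → r--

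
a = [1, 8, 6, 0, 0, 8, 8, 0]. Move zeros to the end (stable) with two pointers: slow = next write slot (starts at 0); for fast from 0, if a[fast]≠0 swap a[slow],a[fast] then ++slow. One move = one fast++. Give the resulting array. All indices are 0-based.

[1, 8, 6, 8, 8, 0, 0, 0]

(s=0,f=0) a[fast]=1≠0 swap→a[0]=1 → slow++,fast++
(s=1,f=1) a[fast]=8≠0 swap→a[1]=8 → slow++,fast++
(s=2,f=2) a[fast]=6≠0 swap→a[2]=6 → slow++,fast++
(s=3,f=3) a[fast]=0 → fast++
(s=3,f=4) a[fast]=0 → fast++
(s=3,f=5) a[fast]=8≠0 swap→a[3]=8 → slow++,fast++
(s=4,f=6) a[fast]=8≠0 swap→a[4]=8 → slow++,fast++
(s=5,f=7) a[fast]=0 → fast++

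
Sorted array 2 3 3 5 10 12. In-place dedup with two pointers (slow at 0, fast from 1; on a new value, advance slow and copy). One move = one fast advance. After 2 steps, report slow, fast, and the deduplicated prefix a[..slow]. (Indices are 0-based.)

slow=1, fast=3, prefix=[2, 3]

slow=0 fast=1: a[fast]=3≠a[slow]=2 write a[1]=3, slow++,fast++
slow=1 fast=2: a[fast]=3=a[slow] dup, fast++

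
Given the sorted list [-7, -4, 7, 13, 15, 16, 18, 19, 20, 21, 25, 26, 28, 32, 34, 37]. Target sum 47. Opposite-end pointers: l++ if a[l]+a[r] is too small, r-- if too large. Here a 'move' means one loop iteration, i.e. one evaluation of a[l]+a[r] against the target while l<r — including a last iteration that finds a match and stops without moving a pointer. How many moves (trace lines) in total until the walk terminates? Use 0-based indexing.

l=0 r=15: -7+37=30 <47, l++
l=1 r=15: -4+37=33 <47, l++
l=2 r=15: 7+37=44 <47, l++
l=3 r=15: 13+37=50 >47, r--
l=3 r=14: 13+34=47, found

5 moves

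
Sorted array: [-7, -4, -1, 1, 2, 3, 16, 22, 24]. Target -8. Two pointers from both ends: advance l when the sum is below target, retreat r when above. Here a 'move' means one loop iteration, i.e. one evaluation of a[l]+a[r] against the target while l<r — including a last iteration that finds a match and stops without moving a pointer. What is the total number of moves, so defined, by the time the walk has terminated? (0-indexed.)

l=0 r=8: -7+24=17 >-8, r--
l=0 r=7: -7+22=15 >-8, r--
l=0 r=6: -7+16=9 >-8, r--
l=0 r=5: -7+3=-4 >-8, r--
l=0 r=4: -7+2=-5 >-8, r--
l=0 r=3: -7+1=-6 >-8, r--
l=0 r=2: -7+-1=-8, found

7 moves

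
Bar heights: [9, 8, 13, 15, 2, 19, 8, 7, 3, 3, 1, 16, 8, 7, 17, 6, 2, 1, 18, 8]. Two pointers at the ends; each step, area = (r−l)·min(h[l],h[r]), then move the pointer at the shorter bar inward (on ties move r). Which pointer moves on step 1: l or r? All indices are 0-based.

r

l=0 r=19: min(9,8)*19=152 best=152 *, r--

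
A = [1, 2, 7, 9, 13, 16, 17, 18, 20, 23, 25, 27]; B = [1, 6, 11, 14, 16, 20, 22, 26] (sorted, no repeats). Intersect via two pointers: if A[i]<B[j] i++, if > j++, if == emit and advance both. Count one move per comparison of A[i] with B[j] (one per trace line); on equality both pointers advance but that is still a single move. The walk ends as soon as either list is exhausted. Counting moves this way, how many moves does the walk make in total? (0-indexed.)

16 moves

[i=0,j=0] 1==1 emit → i++,j++
[i=1,j=1] 2<6 → i++
[i=2,j=1] 7>6 → j++
[i=2,j=2] 7<11 → i++
[i=3,j=2] 9<11 → i++
[i=4,j=2] 13>11 → j++
[i=4,j=3] 13<14 → i++
[i=5,j=3] 16>14 → j++
[i=5,j=4] 16==16 emit → i++,j++
[i=6,j=5] 17<20 → i++
[i=7,j=5] 18<20 → i++
[i=8,j=5] 20==20 emit → i++,j++
[i=9,j=6] 23>22 → j++
[i=9,j=7] 23<26 → i++
[i=10,j=7] 25<26 → i++
[i=11,j=7] 27>26 → j++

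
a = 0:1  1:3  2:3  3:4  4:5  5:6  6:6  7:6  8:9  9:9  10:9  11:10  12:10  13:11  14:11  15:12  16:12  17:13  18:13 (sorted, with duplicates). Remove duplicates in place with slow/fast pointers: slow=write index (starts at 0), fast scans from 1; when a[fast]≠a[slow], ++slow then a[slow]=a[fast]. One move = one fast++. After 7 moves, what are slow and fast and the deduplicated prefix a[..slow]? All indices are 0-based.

slow=0 fast=1: a[fast]=3≠a[slow]=1 write a[1]=3, slow++,fast++
slow=1 fast=2: a[fast]=3=a[slow] dup, fast++
slow=1 fast=3: a[fast]=4≠a[slow]=3 write a[2]=4, slow++,fast++
slow=2 fast=4: a[fast]=5≠a[slow]=4 write a[3]=5, slow++,fast++
slow=3 fast=5: a[fast]=6≠a[slow]=5 write a[4]=6, slow++,fast++
slow=4 fast=6: a[fast]=6=a[slow] dup, fast++
slow=4 fast=7: a[fast]=6=a[slow] dup, fast++

slow=4, fast=8, prefix=[1, 3, 4, 5, 6]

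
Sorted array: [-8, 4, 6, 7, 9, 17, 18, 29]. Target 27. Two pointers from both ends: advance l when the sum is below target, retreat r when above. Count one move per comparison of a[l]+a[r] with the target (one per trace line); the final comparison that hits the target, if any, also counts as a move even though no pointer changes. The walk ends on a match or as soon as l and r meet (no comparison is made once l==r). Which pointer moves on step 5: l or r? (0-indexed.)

l=0 r=7: -8+29=21 <27, l++
l=1 r=7: 4+29=33 >27, r--
l=1 r=6: 4+18=22 <27, l++
l=2 r=6: 6+18=24 <27, l++
l=3 r=6: 7+18=25 <27, l++

l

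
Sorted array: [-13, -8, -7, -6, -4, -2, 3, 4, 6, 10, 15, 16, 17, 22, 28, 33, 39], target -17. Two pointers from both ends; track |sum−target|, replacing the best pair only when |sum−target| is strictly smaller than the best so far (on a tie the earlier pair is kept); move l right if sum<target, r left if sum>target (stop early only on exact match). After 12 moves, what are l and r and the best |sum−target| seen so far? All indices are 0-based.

l=0, r=4, best |Δ|=2

[0,16] -13+39=26 d=43 * → r--
[0,15] -13+33=20 d=37 * → r--
[0,14] -13+28=15 d=32 * → r--
[0,13] -13+22=9 d=26 * → r--
[0,12] -13+17=4 d=21 * → r--
[0,11] -13+16=3 d=20 * → r--
[0,10] -13+15=2 d=19 * → r--
[0,9] -13+10=-3 d=14 * → r--
[0,8] -13+6=-7 d=10 * → r--
[0,7] -13+4=-9 d=8 * → r--
[0,6] -13+3=-10 d=7 * → r--
[0,5] -13+-2=-15 d=2 * → r--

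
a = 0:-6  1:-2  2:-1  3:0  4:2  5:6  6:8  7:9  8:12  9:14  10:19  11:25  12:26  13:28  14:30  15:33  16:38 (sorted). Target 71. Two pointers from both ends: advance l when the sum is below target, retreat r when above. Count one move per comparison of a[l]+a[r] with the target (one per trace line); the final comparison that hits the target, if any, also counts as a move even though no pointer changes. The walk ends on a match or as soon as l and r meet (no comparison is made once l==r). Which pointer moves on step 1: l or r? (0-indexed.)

l

l=0 r=16: -6+38=32 <71, l++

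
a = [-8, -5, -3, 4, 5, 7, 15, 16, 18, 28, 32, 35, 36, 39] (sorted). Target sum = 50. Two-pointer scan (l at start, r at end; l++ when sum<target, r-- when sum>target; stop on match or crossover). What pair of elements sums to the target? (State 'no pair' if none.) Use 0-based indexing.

l=0 r=13: -8+39=31 <50, l++
l=1 r=13: -5+39=34 <50, l++
l=2 r=13: -3+39=36 <50, l++
l=3 r=13: 4+39=43 <50, l++
l=4 r=13: 5+39=44 <50, l++
l=5 r=13: 7+39=46 <50, l++
l=6 r=13: 15+39=54 >50, r--
l=6 r=12: 15+36=51 >50, r--
l=6 r=11: 15+35=50, found

(15, 35)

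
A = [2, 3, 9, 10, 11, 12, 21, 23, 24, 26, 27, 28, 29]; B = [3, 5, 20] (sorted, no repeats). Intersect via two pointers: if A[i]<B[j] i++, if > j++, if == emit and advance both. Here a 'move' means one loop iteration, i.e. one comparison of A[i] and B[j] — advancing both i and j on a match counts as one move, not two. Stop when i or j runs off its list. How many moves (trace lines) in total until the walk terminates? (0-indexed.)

8 moves

i=0 j=0: 2<3, i++
i=1 j=0: 3==3 emit, i++,j++
i=2 j=1: 9>5, j++
i=2 j=2: 9<20, i++
i=3 j=2: 10<20, i++
i=4 j=2: 11<20, i++
i=5 j=2: 12<20, i++
i=6 j=2: 21>20, j++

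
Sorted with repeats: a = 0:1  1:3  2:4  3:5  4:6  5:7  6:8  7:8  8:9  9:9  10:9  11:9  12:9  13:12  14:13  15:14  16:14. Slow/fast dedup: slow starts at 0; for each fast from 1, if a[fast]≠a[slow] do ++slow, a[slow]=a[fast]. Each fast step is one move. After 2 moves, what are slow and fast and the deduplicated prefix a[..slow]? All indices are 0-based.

(s=0,f=1) a[fast]=3≠a[slow]=1 write a[1]=3 → slow++,fast++
(s=1,f=2) a[fast]=4≠a[slow]=3 write a[2]=4 → slow++,fast++

slow=2, fast=3, prefix=[1, 3, 4]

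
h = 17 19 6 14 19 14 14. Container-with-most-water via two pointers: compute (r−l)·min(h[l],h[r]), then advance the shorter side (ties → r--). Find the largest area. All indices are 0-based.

l=0 r=6: min(17,14)*6=84 best=84 *, r--
l=0 r=5: min(17,14)*5=70 best=84, r--
l=0 r=4: min(17,19)*4=68 best=84, l++
l=1 r=4: min(19,19)*3=57 best=84, r--
l=1 r=3: min(19,14)*2=28 best=84, r--
l=1 r=2: min(19,6)*1=6 best=84, r--

max area = 84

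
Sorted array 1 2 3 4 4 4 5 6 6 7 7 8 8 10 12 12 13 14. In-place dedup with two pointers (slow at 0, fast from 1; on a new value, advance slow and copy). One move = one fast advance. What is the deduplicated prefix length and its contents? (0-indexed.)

(s=0,f=1) a[fast]=2≠a[slow]=1 write a[1]=2 → slow++,fast++
(s=1,f=2) a[fast]=3≠a[slow]=2 write a[2]=3 → slow++,fast++
(s=2,f=3) a[fast]=4≠a[slow]=3 write a[3]=4 → slow++,fast++
(s=3,f=4) a[fast]=4=a[slow] dup → fast++
(s=3,f=5) a[fast]=4=a[slow] dup → fast++
(s=3,f=6) a[fast]=5≠a[slow]=4 write a[4]=5 → slow++,fast++
(s=4,f=7) a[fast]=6≠a[slow]=5 write a[5]=6 → slow++,fast++
(s=5,f=8) a[fast]=6=a[slow] dup → fast++
(s=5,f=9) a[fast]=7≠a[slow]=6 write a[6]=7 → slow++,fast++
(s=6,f=10) a[fast]=7=a[slow] dup → fast++
(s=6,f=11) a[fast]=8≠a[slow]=7 write a[7]=8 → slow++,fast++
(s=7,f=12) a[fast]=8=a[slow] dup → fast++
(s=7,f=13) a[fast]=10≠a[slow]=8 write a[8]=10 → slow++,fast++
(s=8,f=14) a[fast]=12≠a[slow]=10 write a[9]=12 → slow++,fast++
(s=9,f=15) a[fast]=12=a[slow] dup → fast++
(s=9,f=16) a[fast]=13≠a[slow]=12 write a[10]=13 → slow++,fast++
(s=10,f=17) a[fast]=14≠a[slow]=13 write a[11]=14 → slow++,fast++

length 12; prefix = [1, 2, 3, 4, 5, 6, 7, 8, 10, 12, 13, 14]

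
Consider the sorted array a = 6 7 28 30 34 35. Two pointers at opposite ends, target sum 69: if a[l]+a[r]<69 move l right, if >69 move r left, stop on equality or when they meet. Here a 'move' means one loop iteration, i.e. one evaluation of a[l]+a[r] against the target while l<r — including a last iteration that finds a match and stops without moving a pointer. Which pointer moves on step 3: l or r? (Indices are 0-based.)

l=0 r=5: 6+35=41 <69, l++
l=1 r=5: 7+35=42 <69, l++
l=2 r=5: 28+35=63 <69, l++

l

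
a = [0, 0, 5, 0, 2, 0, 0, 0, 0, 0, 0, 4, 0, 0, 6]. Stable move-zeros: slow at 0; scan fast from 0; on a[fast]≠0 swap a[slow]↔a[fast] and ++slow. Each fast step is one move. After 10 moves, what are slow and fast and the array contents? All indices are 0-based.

slow=2, fast=10, a=[5, 2, 0, 0, 0, 0, 0, 0, 0, 0, 0, 4, 0, 0, 6]

(s=0,f=0) a[fast]=0 → fast++
(s=0,f=1) a[fast]=0 → fast++
(s=0,f=2) a[fast]=5≠0 swap→a[0]=5 → slow++,fast++
(s=1,f=3) a[fast]=0 → fast++
(s=1,f=4) a[fast]=2≠0 swap→a[1]=2 → slow++,fast++
(s=2,f=5) a[fast]=0 → fast++
(s=2,f=6) a[fast]=0 → fast++
(s=2,f=7) a[fast]=0 → fast++
(s=2,f=8) a[fast]=0 → fast++
(s=2,f=9) a[fast]=0 → fast++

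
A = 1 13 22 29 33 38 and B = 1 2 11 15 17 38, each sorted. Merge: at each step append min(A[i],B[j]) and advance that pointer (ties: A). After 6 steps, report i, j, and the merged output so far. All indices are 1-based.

i=3, j=5, merged so far=[1, 1, 2, 11, 13, 15]

[i=1,j=1] A[i]=1<=B[j]=1 take 1 → i++
[i=2,j=1] A[i]=13>B[j]=1 take 1 → j++
[i=2,j=2] A[i]=13>B[j]=2 take 2 → j++
[i=2,j=3] A[i]=13>B[j]=11 take 11 → j++
[i=2,j=4] A[i]=13<=B[j]=15 take 13 → i++
[i=3,j=4] A[i]=22>B[j]=15 take 15 → j++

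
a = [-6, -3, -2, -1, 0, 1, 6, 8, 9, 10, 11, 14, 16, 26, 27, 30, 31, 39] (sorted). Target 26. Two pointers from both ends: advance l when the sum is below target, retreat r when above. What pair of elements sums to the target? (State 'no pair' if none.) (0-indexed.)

[0,17] -6+39=33 >26 → r--
[0,16] -6+31=25 <26 → l++
[1,16] -3+31=28 >26 → r--
[1,15] -3+30=27 >26 → r--
[1,14] -3+27=24 <26 → l++
[2,14] -2+27=25 <26 → l++
[3,14] -1+27=26 → found

(-1, 27)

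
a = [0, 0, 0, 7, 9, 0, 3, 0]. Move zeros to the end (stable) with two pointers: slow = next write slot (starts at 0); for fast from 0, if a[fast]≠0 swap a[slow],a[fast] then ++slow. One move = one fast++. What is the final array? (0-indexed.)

(s=0,f=0) a[fast]=0 → fast++
(s=0,f=1) a[fast]=0 → fast++
(s=0,f=2) a[fast]=0 → fast++
(s=0,f=3) a[fast]=7≠0 swap→a[0]=7 → slow++,fast++
(s=1,f=4) a[fast]=9≠0 swap→a[1]=9 → slow++,fast++
(s=2,f=5) a[fast]=0 → fast++
(s=2,f=6) a[fast]=3≠0 swap→a[2]=3 → slow++,fast++
(s=3,f=7) a[fast]=0 → fast++

[7, 9, 3, 0, 0, 0, 0, 0]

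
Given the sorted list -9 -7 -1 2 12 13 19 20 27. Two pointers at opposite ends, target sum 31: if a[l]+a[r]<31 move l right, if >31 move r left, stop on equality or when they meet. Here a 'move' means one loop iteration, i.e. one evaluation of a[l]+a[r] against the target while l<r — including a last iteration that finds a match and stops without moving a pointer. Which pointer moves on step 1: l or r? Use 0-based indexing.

[0,8] -9+27=18 <31 → l++

l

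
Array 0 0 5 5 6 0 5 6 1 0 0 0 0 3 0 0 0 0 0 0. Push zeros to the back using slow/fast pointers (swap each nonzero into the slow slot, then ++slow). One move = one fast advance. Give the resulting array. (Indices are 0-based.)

[5, 5, 6, 5, 6, 1, 3, 0, 0, 0, 0, 0, 0, 0, 0, 0, 0, 0, 0, 0]

slow=0 fast=0: a[fast]=0, fast++
slow=0 fast=1: a[fast]=0, fast++
slow=0 fast=2: a[fast]=5≠0 swap→a[0]=5, slow++,fast++
slow=1 fast=3: a[fast]=5≠0 swap→a[1]=5, slow++,fast++
slow=2 fast=4: a[fast]=6≠0 swap→a[2]=6, slow++,fast++
slow=3 fast=5: a[fast]=0, fast++
slow=3 fast=6: a[fast]=5≠0 swap→a[3]=5, slow++,fast++
slow=4 fast=7: a[fast]=6≠0 swap→a[4]=6, slow++,fast++
slow=5 fast=8: a[fast]=1≠0 swap→a[5]=1, slow++,fast++
slow=6 fast=9: a[fast]=0, fast++
slow=6 fast=10: a[fast]=0, fast++
slow=6 fast=11: a[fast]=0, fast++
slow=6 fast=12: a[fast]=0, fast++
slow=6 fast=13: a[fast]=3≠0 swap→a[6]=3, slow++,fast++
slow=7 fast=14: a[fast]=0, fast++
slow=7 fast=15: a[fast]=0, fast++
slow=7 fast=16: a[fast]=0, fast++
slow=7 fast=17: a[fast]=0, fast++
slow=7 fast=18: a[fast]=0, fast++
slow=7 fast=19: a[fast]=0, fast++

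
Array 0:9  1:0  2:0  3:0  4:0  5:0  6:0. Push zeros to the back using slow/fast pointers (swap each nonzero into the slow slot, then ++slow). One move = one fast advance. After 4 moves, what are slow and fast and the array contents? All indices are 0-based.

(s=0,f=0) a[fast]=9≠0 swap→a[0]=9 → slow++,fast++
(s=1,f=1) a[fast]=0 → fast++
(s=1,f=2) a[fast]=0 → fast++
(s=1,f=3) a[fast]=0 → fast++

slow=1, fast=4, a=[9, 0, 0, 0, 0, 0, 0]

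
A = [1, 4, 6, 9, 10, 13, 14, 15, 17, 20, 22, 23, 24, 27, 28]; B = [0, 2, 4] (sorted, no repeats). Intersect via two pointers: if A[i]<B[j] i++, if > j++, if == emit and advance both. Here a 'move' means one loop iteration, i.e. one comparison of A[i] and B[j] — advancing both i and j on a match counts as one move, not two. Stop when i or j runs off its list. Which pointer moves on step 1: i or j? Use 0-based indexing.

j

[i=0,j=0] 1>0 → j++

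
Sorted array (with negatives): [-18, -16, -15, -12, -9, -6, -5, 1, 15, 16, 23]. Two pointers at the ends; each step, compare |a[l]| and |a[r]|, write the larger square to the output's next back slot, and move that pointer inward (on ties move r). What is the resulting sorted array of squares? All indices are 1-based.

[1, 25, 36, 81, 144, 225, 225, 256, 256, 324, 529]

l=1 r=11: |-18|<=|23| out[11]=529, r--
l=1 r=10: |-18|>|16| out[10]=324, l++
l=2 r=10: |-16|<=|16| out[9]=256, r--
l=2 r=9: |-16|>|15| out[8]=256, l++
l=3 r=9: |-15|<=|15| out[7]=225, r--
l=3 r=8: |-15|>|1| out[6]=225, l++
l=4 r=8: |-12|>|1| out[5]=144, l++
l=5 r=8: |-9|>|1| out[4]=81, l++
l=6 r=8: |-6|>|1| out[3]=36, l++
l=7 r=8: |-5|>|1| out[2]=25, l++
l=8 r=8: |1|<=|1| out[1]=1, r--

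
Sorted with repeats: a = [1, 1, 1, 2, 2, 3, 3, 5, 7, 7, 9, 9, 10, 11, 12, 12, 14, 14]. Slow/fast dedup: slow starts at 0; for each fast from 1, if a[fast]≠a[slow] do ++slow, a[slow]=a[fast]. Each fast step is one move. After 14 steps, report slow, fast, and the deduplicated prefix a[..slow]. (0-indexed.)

(s=0,f=1) a[fast]=1=a[slow] dup → fast++
(s=0,f=2) a[fast]=1=a[slow] dup → fast++
(s=0,f=3) a[fast]=2≠a[slow]=1 write a[1]=2 → slow++,fast++
(s=1,f=4) a[fast]=2=a[slow] dup → fast++
(s=1,f=5) a[fast]=3≠a[slow]=2 write a[2]=3 → slow++,fast++
(s=2,f=6) a[fast]=3=a[slow] dup → fast++
(s=2,f=7) a[fast]=5≠a[slow]=3 write a[3]=5 → slow++,fast++
(s=3,f=8) a[fast]=7≠a[slow]=5 write a[4]=7 → slow++,fast++
(s=4,f=9) a[fast]=7=a[slow] dup → fast++
(s=4,f=10) a[fast]=9≠a[slow]=7 write a[5]=9 → slow++,fast++
(s=5,f=11) a[fast]=9=a[slow] dup → fast++
(s=5,f=12) a[fast]=10≠a[slow]=9 write a[6]=10 → slow++,fast++
(s=6,f=13) a[fast]=11≠a[slow]=10 write a[7]=11 → slow++,fast++
(s=7,f=14) a[fast]=12≠a[slow]=11 write a[8]=12 → slow++,fast++

slow=8, fast=15, prefix=[1, 2, 3, 5, 7, 9, 10, 11, 12]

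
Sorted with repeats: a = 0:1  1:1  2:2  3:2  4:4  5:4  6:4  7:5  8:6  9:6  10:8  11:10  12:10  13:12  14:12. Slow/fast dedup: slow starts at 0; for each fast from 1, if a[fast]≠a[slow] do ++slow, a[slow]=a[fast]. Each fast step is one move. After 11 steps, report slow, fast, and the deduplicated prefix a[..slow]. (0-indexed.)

(s=0,f=1) a[fast]=1=a[slow] dup → fast++
(s=0,f=2) a[fast]=2≠a[slow]=1 write a[1]=2 → slow++,fast++
(s=1,f=3) a[fast]=2=a[slow] dup → fast++
(s=1,f=4) a[fast]=4≠a[slow]=2 write a[2]=4 → slow++,fast++
(s=2,f=5) a[fast]=4=a[slow] dup → fast++
(s=2,f=6) a[fast]=4=a[slow] dup → fast++
(s=2,f=7) a[fast]=5≠a[slow]=4 write a[3]=5 → slow++,fast++
(s=3,f=8) a[fast]=6≠a[slow]=5 write a[4]=6 → slow++,fast++
(s=4,f=9) a[fast]=6=a[slow] dup → fast++
(s=4,f=10) a[fast]=8≠a[slow]=6 write a[5]=8 → slow++,fast++
(s=5,f=11) a[fast]=10≠a[slow]=8 write a[6]=10 → slow++,fast++

slow=6, fast=12, prefix=[1, 2, 4, 5, 6, 8, 10]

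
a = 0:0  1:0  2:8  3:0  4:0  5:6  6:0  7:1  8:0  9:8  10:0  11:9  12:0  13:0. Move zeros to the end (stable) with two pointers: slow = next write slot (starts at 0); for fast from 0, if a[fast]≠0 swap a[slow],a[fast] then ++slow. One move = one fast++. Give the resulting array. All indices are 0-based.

[8, 6, 1, 8, 9, 0, 0, 0, 0, 0, 0, 0, 0, 0]

(s=0,f=0) a[fast]=0 → fast++
(s=0,f=1) a[fast]=0 → fast++
(s=0,f=2) a[fast]=8≠0 swap→a[0]=8 → slow++,fast++
(s=1,f=3) a[fast]=0 → fast++
(s=1,f=4) a[fast]=0 → fast++
(s=1,f=5) a[fast]=6≠0 swap→a[1]=6 → slow++,fast++
(s=2,f=6) a[fast]=0 → fast++
(s=2,f=7) a[fast]=1≠0 swap→a[2]=1 → slow++,fast++
(s=3,f=8) a[fast]=0 → fast++
(s=3,f=9) a[fast]=8≠0 swap→a[3]=8 → slow++,fast++
(s=4,f=10) a[fast]=0 → fast++
(s=4,f=11) a[fast]=9≠0 swap→a[4]=9 → slow++,fast++
(s=5,f=12) a[fast]=0 → fast++
(s=5,f=13) a[fast]=0 → fast++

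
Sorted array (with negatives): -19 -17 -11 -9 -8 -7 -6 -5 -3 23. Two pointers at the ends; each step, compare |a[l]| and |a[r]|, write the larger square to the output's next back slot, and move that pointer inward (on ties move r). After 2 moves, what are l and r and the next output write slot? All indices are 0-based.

l=1, r=8, next write slot=7

l=0 r=9: |-19|<=|23| out[9]=529, r--
l=0 r=8: |-19|>|-3| out[8]=361, l++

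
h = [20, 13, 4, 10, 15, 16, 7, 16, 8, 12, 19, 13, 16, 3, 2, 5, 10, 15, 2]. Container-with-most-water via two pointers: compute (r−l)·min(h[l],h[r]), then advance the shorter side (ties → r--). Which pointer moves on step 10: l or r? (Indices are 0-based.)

[0,18] min(20,2)*18=36 best=36 * → r--
[0,17] min(20,15)*17=255 best=255 * → r--
[0,16] min(20,10)*16=160 best=255 → r--
[0,15] min(20,5)*15=75 best=255 → r--
[0,14] min(20,2)*14=28 best=255 → r--
[0,13] min(20,3)*13=39 best=255 → r--
[0,12] min(20,16)*12=192 best=255 → r--
[0,11] min(20,13)*11=143 best=255 → r--
[0,10] min(20,19)*10=190 best=255 → r--
[0,9] min(20,12)*9=108 best=255 → r--

r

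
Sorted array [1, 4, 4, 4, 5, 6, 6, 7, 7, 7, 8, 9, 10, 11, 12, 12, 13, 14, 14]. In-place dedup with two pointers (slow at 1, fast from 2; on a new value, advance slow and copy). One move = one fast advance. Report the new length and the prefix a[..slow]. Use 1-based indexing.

(s=1,f=2) a[fast]=4≠a[slow]=1 write a[2]=4 → slow++,fast++
(s=2,f=3) a[fast]=4=a[slow] dup → fast++
(s=2,f=4) a[fast]=4=a[slow] dup → fast++
(s=2,f=5) a[fast]=5≠a[slow]=4 write a[3]=5 → slow++,fast++
(s=3,f=6) a[fast]=6≠a[slow]=5 write a[4]=6 → slow++,fast++
(s=4,f=7) a[fast]=6=a[slow] dup → fast++
(s=4,f=8) a[fast]=7≠a[slow]=6 write a[5]=7 → slow++,fast++
(s=5,f=9) a[fast]=7=a[slow] dup → fast++
(s=5,f=10) a[fast]=7=a[slow] dup → fast++
(s=5,f=11) a[fast]=8≠a[slow]=7 write a[6]=8 → slow++,fast++
(s=6,f=12) a[fast]=9≠a[slow]=8 write a[7]=9 → slow++,fast++
(s=7,f=13) a[fast]=10≠a[slow]=9 write a[8]=10 → slow++,fast++
(s=8,f=14) a[fast]=11≠a[slow]=10 write a[9]=11 → slow++,fast++
(s=9,f=15) a[fast]=12≠a[slow]=11 write a[10]=12 → slow++,fast++
(s=10,f=16) a[fast]=12=a[slow] dup → fast++
(s=10,f=17) a[fast]=13≠a[slow]=12 write a[11]=13 → slow++,fast++
(s=11,f=18) a[fast]=14≠a[slow]=13 write a[12]=14 → slow++,fast++
(s=12,f=19) a[fast]=14=a[slow] dup → fast++

length 12; prefix = [1, 4, 5, 6, 7, 8, 9, 10, 11, 12, 13, 14]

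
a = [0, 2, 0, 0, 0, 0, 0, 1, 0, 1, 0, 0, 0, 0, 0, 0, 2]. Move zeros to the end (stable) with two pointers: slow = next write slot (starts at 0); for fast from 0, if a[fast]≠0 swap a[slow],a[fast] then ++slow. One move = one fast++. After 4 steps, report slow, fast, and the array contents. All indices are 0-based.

(s=0,f=0) a[fast]=0 → fast++
(s=0,f=1) a[fast]=2≠0 swap→a[0]=2 → slow++,fast++
(s=1,f=2) a[fast]=0 → fast++
(s=1,f=3) a[fast]=0 → fast++

slow=1, fast=4, a=[2, 0, 0, 0, 0, 0, 0, 1, 0, 1, 0, 0, 0, 0, 0, 0, 2]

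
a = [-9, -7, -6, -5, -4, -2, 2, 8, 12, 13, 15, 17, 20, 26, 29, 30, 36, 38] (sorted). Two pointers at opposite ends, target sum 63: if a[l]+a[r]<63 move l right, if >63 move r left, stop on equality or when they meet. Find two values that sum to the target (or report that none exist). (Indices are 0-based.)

l=0 r=17: -9+38=29 <63, l++
l=1 r=17: -7+38=31 <63, l++
l=2 r=17: -6+38=32 <63, l++
l=3 r=17: -5+38=33 <63, l++
l=4 r=17: -4+38=34 <63, l++
l=5 r=17: -2+38=36 <63, l++
l=6 r=17: 2+38=40 <63, l++
l=7 r=17: 8+38=46 <63, l++
l=8 r=17: 12+38=50 <63, l++
l=9 r=17: 13+38=51 <63, l++
l=10 r=17: 15+38=53 <63, l++
l=11 r=17: 17+38=55 <63, l++
l=12 r=17: 20+38=58 <63, l++
l=13 r=17: 26+38=64 >63, r--
l=13 r=16: 26+36=62 <63, l++
l=14 r=16: 29+36=65 >63, r--
l=14 r=15: 29+30=59 <63, l++

no pair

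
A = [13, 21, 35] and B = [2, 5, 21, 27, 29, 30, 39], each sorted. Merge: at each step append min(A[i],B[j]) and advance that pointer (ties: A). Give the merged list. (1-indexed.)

[i=1,j=1] A[i]=13>B[j]=2 take 2 → j++
[i=1,j=2] A[i]=13>B[j]=5 take 5 → j++
[i=1,j=3] A[i]=13<=B[j]=21 take 13 → i++
[i=2,j=3] A[i]=21<=B[j]=21 take 21 → i++
[i=3,j=3] A[i]=35>B[j]=21 take 21 → j++
[i=3,j=4] A[i]=35>B[j]=27 take 27 → j++
[i=3,j=5] A[i]=35>B[j]=29 take 29 → j++
[i=3,j=6] A[i]=35>B[j]=30 take 30 → j++
[i=3,j=7] A[i]=35<=B[j]=39 take 35 → i++
[i=4,j=7] A done, take B[j]=39 → j++

[2, 5, 13, 21, 21, 27, 29, 30, 35, 39]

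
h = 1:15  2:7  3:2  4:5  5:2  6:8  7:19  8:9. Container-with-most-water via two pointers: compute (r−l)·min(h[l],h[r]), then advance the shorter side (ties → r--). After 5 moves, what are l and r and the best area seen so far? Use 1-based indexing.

[1,8] min(15,9)*7=63 best=63 * → r--
[1,7] min(15,19)*6=90 best=90 * → l++
[2,7] min(7,19)*5=35 best=90 → l++
[3,7] min(2,19)*4=8 best=90 → l++
[4,7] min(5,19)*3=15 best=90 → l++

l=5, r=7, best area=90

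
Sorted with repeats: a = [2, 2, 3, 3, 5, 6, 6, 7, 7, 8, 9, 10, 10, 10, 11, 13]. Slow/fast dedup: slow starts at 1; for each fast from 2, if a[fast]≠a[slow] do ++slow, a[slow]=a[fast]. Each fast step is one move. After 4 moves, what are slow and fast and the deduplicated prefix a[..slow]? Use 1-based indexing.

slow=1 fast=2: a[fast]=2=a[slow] dup, fast++
slow=1 fast=3: a[fast]=3≠a[slow]=2 write a[2]=3, slow++,fast++
slow=2 fast=4: a[fast]=3=a[slow] dup, fast++
slow=2 fast=5: a[fast]=5≠a[slow]=3 write a[3]=5, slow++,fast++

slow=3, fast=6, prefix=[2, 3, 5]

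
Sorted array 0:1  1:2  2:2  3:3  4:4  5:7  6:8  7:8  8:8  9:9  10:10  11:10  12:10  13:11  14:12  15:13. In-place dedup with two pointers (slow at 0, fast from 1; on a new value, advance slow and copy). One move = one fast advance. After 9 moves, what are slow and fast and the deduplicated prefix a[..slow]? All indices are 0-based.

slow=6, fast=10, prefix=[1, 2, 3, 4, 7, 8, 9]

(s=0,f=1) a[fast]=2≠a[slow]=1 write a[1]=2 → slow++,fast++
(s=1,f=2) a[fast]=2=a[slow] dup → fast++
(s=1,f=3) a[fast]=3≠a[slow]=2 write a[2]=3 → slow++,fast++
(s=2,f=4) a[fast]=4≠a[slow]=3 write a[3]=4 → slow++,fast++
(s=3,f=5) a[fast]=7≠a[slow]=4 write a[4]=7 → slow++,fast++
(s=4,f=6) a[fast]=8≠a[slow]=7 write a[5]=8 → slow++,fast++
(s=5,f=7) a[fast]=8=a[slow] dup → fast++
(s=5,f=8) a[fast]=8=a[slow] dup → fast++
(s=5,f=9) a[fast]=9≠a[slow]=8 write a[6]=9 → slow++,fast++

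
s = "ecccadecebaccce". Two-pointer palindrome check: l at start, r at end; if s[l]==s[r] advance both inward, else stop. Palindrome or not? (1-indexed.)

[1,15] 'e'=='e' → l++,r--
[2,14] 'c'=='c' → l++,r--
[3,13] 'c'=='c' → l++,r--
[4,12] 'c'=='c' → l++,r--
[5,11] 'a'=='a' → l++,r--
[6,10] 'd'!='b' → stop

not a palindrome (mismatch at 6,10)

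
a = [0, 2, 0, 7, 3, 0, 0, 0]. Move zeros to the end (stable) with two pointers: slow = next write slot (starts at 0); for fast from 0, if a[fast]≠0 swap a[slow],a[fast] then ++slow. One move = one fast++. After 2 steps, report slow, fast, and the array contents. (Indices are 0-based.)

slow=0 fast=0: a[fast]=0, fast++
slow=0 fast=1: a[fast]=2≠0 swap→a[0]=2, slow++,fast++

slow=1, fast=2, a=[2, 0, 0, 7, 3, 0, 0, 0]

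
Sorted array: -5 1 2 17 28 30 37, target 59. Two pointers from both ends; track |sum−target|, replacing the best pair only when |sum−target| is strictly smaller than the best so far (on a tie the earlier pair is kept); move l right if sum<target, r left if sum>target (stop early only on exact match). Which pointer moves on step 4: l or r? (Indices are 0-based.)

l

l=0 r=6: -5+37=32 d=27 *, l++
l=1 r=6: 1+37=38 d=21 *, l++
l=2 r=6: 2+37=39 d=20 *, l++
l=3 r=6: 17+37=54 d=5 *, l++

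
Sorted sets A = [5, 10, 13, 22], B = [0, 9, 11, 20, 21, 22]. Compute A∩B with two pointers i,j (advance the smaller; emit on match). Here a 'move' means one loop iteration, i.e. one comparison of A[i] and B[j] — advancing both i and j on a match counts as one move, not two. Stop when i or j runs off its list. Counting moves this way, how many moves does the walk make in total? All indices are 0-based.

9 moves

[i=0,j=0] 5>0 → j++
[i=0,j=1] 5<9 → i++
[i=1,j=1] 10>9 → j++
[i=1,j=2] 10<11 → i++
[i=2,j=2] 13>11 → j++
[i=2,j=3] 13<20 → i++
[i=3,j=3] 22>20 → j++
[i=3,j=4] 22>21 → j++
[i=3,j=5] 22==22 emit → i++,j++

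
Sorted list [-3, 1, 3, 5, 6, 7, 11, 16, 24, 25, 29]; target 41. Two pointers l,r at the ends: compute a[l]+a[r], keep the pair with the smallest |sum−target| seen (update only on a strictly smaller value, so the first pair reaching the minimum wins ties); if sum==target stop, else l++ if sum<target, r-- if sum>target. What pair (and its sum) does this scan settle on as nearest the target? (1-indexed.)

l=1 r=11: -3+29=26 d=15 *, l++
l=2 r=11: 1+29=30 d=11 *, l++
l=3 r=11: 3+29=32 d=9 *, l++
l=4 r=11: 5+29=34 d=7 *, l++
l=5 r=11: 6+29=35 d=6 *, l++
l=6 r=11: 7+29=36 d=5 *, l++
l=7 r=11: 11+29=40 d=1 *, l++
l=8 r=11: 16+29=45 d=4, r--
l=8 r=10: 16+25=41 d=0 *, stop

pair (16, 25) with sum 41 (|Δ|=0)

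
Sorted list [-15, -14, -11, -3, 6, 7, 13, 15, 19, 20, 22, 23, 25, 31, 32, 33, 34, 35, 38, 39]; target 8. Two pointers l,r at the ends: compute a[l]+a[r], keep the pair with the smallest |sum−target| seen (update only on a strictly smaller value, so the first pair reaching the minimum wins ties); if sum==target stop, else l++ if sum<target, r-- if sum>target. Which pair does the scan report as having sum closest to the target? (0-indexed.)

pair (-15, 23) with sum 8 (|Δ|=0)

[0,19] -15+39=24 d=16 * → r--
[0,18] -15+38=23 d=15 * → r--
[0,17] -15+35=20 d=12 * → r--
[0,16] -15+34=19 d=11 * → r--
[0,15] -15+33=18 d=10 * → r--
[0,14] -15+32=17 d=9 * → r--
[0,13] -15+31=16 d=8 * → r--
[0,12] -15+25=10 d=2 * → r--
[0,11] -15+23=8 d=0 * → stop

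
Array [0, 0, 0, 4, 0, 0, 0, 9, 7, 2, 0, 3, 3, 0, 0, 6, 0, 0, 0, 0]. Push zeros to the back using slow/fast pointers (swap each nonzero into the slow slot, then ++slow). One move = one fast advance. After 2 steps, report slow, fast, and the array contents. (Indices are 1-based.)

slow=1, fast=3, a=[0, 0, 0, 4, 0, 0, 0, 9, 7, 2, 0, 3, 3, 0, 0, 6, 0, 0, 0, 0]

(s=1,f=1) a[fast]=0 → fast++
(s=1,f=2) a[fast]=0 → fast++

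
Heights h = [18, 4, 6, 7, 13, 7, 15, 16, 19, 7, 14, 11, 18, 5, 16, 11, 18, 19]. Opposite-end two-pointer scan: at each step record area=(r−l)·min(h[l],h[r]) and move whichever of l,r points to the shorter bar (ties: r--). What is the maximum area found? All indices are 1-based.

max area = 306

l=1 r=18: min(18,19)*17=306 best=306 *, l++
l=2 r=18: min(4,19)*16=64 best=306, l++
l=3 r=18: min(6,19)*15=90 best=306, l++
l=4 r=18: min(7,19)*14=98 best=306, l++
l=5 r=18: min(13,19)*13=169 best=306, l++
l=6 r=18: min(7,19)*12=84 best=306, l++
l=7 r=18: min(15,19)*11=165 best=306, l++
l=8 r=18: min(16,19)*10=160 best=306, l++
l=9 r=18: min(19,19)*9=171 best=306, r--
l=9 r=17: min(19,18)*8=144 best=306, r--
l=9 r=16: min(19,11)*7=77 best=306, r--
l=9 r=15: min(19,16)*6=96 best=306, r--
l=9 r=14: min(19,5)*5=25 best=306, r--
l=9 r=13: min(19,18)*4=72 best=306, r--
l=9 r=12: min(19,11)*3=33 best=306, r--
l=9 r=11: min(19,14)*2=28 best=306, r--
l=9 r=10: min(19,7)*1=7 best=306, r--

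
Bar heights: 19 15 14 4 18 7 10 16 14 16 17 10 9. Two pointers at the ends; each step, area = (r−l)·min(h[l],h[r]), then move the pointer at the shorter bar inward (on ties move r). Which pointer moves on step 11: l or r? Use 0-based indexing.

[0,12] min(19,9)*12=108 best=108 * → r--
[0,11] min(19,10)*11=110 best=110 * → r--
[0,10] min(19,17)*10=170 best=170 * → r--
[0,9] min(19,16)*9=144 best=170 → r--
[0,8] min(19,14)*8=112 best=170 → r--
[0,7] min(19,16)*7=112 best=170 → r--
[0,6] min(19,10)*6=60 best=170 → r--
[0,5] min(19,7)*5=35 best=170 → r--
[0,4] min(19,18)*4=72 best=170 → r--
[0,3] min(19,4)*3=12 best=170 → r--
[0,2] min(19,14)*2=28 best=170 → r--

r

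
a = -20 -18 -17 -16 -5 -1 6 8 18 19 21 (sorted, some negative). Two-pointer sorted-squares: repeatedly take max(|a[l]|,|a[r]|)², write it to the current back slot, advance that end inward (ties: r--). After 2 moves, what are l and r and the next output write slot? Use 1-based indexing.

l=2, r=10, next write slot=9

[1,11] |-20|<=|21| out[11]=441 → r--
[1,10] |-20|>|19| out[10]=400 → l++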